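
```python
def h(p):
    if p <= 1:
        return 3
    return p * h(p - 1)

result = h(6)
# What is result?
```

h(6) = 6 * 5 * 4 * 3 * 2 * 3 = 2160

Answer: 2160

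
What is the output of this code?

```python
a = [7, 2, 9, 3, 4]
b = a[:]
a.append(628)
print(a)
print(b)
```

Key concept: slice [:] creates copy.
Step by step:
`a = [7, 2, 9, 3, 4]` → a = [7, 2, 9, 3, 4]
`b = a[:]` → b = [7, 2, 9, 3, 4]
`a.append(628)` → a = [7, 2, 9, 3, 4, 628]
`print(a)` → prints [7, 2, 9, 3, 4, 628]
`print(b)` → prints [7, 2, 9, 3, 4]

Answer:
[7, 2, 9, 3, 4, 628]
[7, 2, 9, 3, 4]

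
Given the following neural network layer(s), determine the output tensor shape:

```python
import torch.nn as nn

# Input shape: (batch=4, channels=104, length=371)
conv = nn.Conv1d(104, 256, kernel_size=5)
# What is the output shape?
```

Input: (4, 104, 371) -> Output: (4, 256, 367)

Answer: (4, 256, 367)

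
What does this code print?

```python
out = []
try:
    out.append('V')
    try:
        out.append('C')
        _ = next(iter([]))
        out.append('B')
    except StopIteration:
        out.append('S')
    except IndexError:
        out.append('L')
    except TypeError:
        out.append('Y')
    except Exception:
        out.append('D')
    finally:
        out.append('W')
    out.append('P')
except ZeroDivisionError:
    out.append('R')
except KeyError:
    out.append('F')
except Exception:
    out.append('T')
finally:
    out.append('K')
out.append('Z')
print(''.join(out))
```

Execution trace: 'V' (try body) → 'C' (inner try body) → 'S' (inner except StopIteration) → 'W' (inner finally) → 'P' (try body, no exception) → 'K' (finally) → 'Z' (after the try/except). Output: VCSWPKZ

Answer: VCSWPKZ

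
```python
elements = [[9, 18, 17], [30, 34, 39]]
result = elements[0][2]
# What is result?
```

Trace:
`elements = [[9, 18, 17], [30, 34, 39]]` → elements = [[9, 18, 17], [30, 34, 39]]
`result = elements[0][2]` → result = 17
So result = 17

Answer: 17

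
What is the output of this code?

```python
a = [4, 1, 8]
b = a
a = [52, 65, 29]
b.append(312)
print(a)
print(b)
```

Key concept: rebinding vs mutation: a is rebound to a new list, b still points at the original.
Step by step:
`a = [4, 1, 8]` → a = [4, 1, 8]
`b = a` → b = [4, 1, 8] (same object as a)
`a = [52, 65, 29]` → a = [52, 65, 29]
`b.append(312)` → b = [4, 1, 8, 312]
`print(a)` → prints [52, 65, 29]
`print(b)` → prints [4, 1, 8, 312]

Answer:
[52, 65, 29]
[4, 1, 8, 312]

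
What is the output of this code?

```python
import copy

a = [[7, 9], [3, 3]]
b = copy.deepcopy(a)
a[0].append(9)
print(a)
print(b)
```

Key concept: deep copy is fully independent.
Step by step:
`a = [[7, 9], [3, 3]]` → a = [[7, 9], [3, 3]]
`b = copy.deepcopy(a)` → b = [[7, 9], [3, 3]]
`a[0].append(9)` → a = [[7, 9, 9], [3, 3]]
`print(a)` → prints [[7, 9, 9], [3, 3]]
`print(b)` → prints [[7, 9], [3, 3]]

Answer:
[[7, 9, 9], [3, 3]]
[[7, 9], [3, 3]]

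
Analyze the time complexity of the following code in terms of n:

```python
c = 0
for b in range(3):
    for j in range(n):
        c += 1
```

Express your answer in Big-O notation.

Each loop level contributes: 1 × n. Multiplying the contributions gives O(n).

Answer: O(n)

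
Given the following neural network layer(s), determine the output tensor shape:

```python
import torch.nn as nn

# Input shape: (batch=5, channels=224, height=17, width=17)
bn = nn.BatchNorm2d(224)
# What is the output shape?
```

Input: (5, 224, 17, 17) -> Output: (5, 224, 17, 17)

Answer: (5, 224, 17, 17)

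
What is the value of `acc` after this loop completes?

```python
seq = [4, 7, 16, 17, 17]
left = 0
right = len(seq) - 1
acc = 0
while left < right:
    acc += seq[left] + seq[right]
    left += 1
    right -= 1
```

Sum of pairs from ends
`acc` takes the values: 0 → 21 → 45

Answer: 45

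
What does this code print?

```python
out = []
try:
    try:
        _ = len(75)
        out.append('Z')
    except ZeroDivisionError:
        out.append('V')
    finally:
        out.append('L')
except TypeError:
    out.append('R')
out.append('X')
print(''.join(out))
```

Execution trace: 'L' (finally) → 'R' (outer except TypeError) → 'X' (after the try/except). Output: LRX

Answer: LRX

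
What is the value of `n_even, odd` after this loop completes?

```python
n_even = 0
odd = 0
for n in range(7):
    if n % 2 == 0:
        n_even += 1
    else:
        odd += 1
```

Count evens and odds in range(7)
`n_even, odd` takes the values: (0, 0) → (1, 0) → (1, 1) → (2, 1) → (2, 2) → (3, 2) → (3, 3) → (4, 3)

Answer: 4, 3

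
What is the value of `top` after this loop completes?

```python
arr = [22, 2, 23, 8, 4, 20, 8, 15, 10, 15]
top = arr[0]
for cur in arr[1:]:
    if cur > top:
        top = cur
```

Maximum of [22, 2, 23, 8, 4, 20, 8, 15, 10, 15]
`top` takes the values: 22 → 23

Answer: 23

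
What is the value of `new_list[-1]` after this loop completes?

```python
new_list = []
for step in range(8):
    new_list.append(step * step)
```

Last element of squares 0 to 7
`new_list` takes the values: [] → [0] → [0, 1] → [0, 1, 4] → [0, 1, 4, 9] → [0, 1, 4, 9, 16] → [0, 1, 4, 9, 16, 25] → [0, 1, 4, 9, 16, 25, 36] → [0, 1, 4, 9, 16, 25, 36, 49]
So `new_list[-1]` = 49

Answer: 49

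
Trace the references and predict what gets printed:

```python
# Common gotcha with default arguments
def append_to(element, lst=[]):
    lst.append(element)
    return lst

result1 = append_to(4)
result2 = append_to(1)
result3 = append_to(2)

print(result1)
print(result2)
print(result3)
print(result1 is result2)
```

Key concept: mutable default argument gotcha.
Step by step:
`result1 = append_to(4)` → result1 = [4]
`result2 = append_to(1)` → result1 = [4, 1] (same object as result2); result2 = [4, 1] (same object as result1)
`result3 = append_to(2)` → result1 = [4, 1, 2] (same object as result2, result3); result2 = [4, 1, 2] (same object as result1, result3); result3 = [4, 1, 2] (same object as result1, result2)
`print(result1)` → prints [4, 1, 2]
`print(result2)` → prints [4, 1, 2]
`print(result3)` → prints [4, 1, 2]
`print(result1 is result2)` → prints True

Answer:
[4, 1, 2]
[4, 1, 2]
[4, 1, 2]
True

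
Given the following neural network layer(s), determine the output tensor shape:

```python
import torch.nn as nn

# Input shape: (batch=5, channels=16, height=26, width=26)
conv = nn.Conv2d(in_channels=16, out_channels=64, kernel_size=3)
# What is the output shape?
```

Input: (5, 16, 26, 26) -> Output: (5, 64, 24, 24)

Answer: (5, 64, 24, 24)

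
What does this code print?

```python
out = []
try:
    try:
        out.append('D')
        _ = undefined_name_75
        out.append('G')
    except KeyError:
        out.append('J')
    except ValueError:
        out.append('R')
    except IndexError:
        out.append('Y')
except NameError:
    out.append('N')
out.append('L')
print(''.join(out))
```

Execution trace: 'D' (try body) → 'N' (outer except NameError) → 'L' (after the try/except). Output: DNL

Answer: DNL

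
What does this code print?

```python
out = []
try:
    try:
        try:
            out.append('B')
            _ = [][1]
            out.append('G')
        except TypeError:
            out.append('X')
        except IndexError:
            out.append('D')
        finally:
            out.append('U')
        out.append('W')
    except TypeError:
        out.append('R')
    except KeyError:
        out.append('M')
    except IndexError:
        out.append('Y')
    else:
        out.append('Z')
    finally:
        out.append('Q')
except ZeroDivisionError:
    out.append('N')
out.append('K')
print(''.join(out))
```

Execution trace: 'B' (inner try body) → 'D' (inner except IndexError) → 'U' (inner finally) → 'W' (try body, no exception) → 'Z' (else) → 'Q' (finally) → 'K' (after the try/except). Output: BDUWZQK

Answer: BDUWZQK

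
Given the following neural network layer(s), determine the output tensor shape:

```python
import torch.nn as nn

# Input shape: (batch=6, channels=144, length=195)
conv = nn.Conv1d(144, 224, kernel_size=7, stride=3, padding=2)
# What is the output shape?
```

Input: (6, 144, 195) -> Output: (6, 224, 65)

Answer: (6, 224, 65)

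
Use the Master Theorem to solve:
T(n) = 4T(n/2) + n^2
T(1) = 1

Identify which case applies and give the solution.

a=4, b=2, f(n)=n^2. log_2(4) = 2. Since c=2 = 2, Case 2 applies: T(n) = Θ(n^log_b(a) · log n) = O(n^2 log n).

Answer: O(n^2 log n) - Case 2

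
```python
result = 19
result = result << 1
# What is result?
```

Trace:
`result = 19` → result = 19
`result = result << 1` → result = 38
So result = 38

Answer: 38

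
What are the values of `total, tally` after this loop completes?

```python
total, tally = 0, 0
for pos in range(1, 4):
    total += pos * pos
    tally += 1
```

Sum of squares and count
`total, tally` takes the values: (0, 0) → (1, 0) → (1, 1) → (5, 1) → (5, 2) → (14, 2) → (14, 3)

Answer: 14, 3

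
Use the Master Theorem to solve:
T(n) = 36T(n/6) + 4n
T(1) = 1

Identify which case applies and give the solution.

a=36, b=6, f(n)=4n. log_6(36) = 2. Since c=1 < 2, Case 1 applies: T(n) = Θ(n^log_b(a)) = O(n^2).

Answer: O(n^2) - Case 1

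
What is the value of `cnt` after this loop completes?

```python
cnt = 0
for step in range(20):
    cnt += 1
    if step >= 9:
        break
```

Loop breaks when step reaches 9, cnt is 10
`cnt` takes the values: 0 → 1 → 2 → 3 → 4 → 5 → 6 → 7 → 8 → 9 → 10

Answer: 10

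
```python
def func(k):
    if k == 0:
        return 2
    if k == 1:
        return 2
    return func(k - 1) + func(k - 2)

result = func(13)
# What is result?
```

Build up from base cases: func(0)=2, func(1)=2, func(2)=4, func(3)=6, func(4)=10, func(5)=16, func(6)=26, ..., func(13)=754

Answer: 754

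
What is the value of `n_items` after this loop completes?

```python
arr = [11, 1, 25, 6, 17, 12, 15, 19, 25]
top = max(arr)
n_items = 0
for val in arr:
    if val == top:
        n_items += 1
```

Count of max value 25 in [11, 1, 25, 6, 17, 12, 15, 19, 25]
`n_items` takes the values: 0 → 1 → 2

Answer: 2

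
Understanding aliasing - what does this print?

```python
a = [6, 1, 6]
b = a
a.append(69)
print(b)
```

Key concept: basic list aliasing.
Step by step:
`a = [6, 1, 6]` → a = [6, 1, 6]
`b = a` → b = [6, 1, 6] (same object as a)
`a.append(69)` → a = [6, 1, 6, 69] (same object as b); b = [6, 1, 6, 69] (same object as a)
`print(b)` → prints [6, 1, 6, 69]

Answer: [6, 1, 6, 69]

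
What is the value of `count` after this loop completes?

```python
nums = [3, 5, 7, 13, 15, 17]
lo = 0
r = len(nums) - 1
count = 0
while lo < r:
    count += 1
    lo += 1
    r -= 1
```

Iterations until pointers meet (list length 6)
`count` takes the values: 0 → 1 → 2 → 3

Answer: 3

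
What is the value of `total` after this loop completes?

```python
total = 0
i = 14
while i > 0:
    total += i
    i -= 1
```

Sum 14 down to 1
`total` takes the values: 0 → 14 → 27 → 39 → 50 → 60 → 69 → 77 → 84 → 90 → 95 → 99 → 102 → 104 → 105

Answer: 105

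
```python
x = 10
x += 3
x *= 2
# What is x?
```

Trace:
`x = 10` → x = 10
`x += 3` → x = 13
`x *= 2` → x = 26
So x = 26

Answer: 26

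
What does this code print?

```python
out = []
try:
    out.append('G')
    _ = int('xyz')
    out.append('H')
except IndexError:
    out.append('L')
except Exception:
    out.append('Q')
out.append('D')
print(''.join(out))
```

Execution trace: 'G' (try body) → 'Q' (except Exception) → 'D' (after the try/except). Output: GQD

Answer: GQD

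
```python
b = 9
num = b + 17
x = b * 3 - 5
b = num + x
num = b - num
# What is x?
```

Trace:
`b = 9` → b = 9
`num = b + 17` → num = 26
`x = b * 3 - 5` → x = 22
`b = num + x` → b = 48
`num = b - num` → num = 22
So x = 22

Answer: 22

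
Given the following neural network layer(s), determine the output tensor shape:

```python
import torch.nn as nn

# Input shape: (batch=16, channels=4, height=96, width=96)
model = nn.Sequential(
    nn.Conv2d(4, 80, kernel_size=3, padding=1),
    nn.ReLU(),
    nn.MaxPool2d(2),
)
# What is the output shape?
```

Input: (16, 4, 96, 96) -> after Conv2d: (16, 80, 96, 96) -> after ReLU: (16, 80, 96, 96) -> Output: (16, 80, 48, 48)

Answer: (16, 80, 48, 48)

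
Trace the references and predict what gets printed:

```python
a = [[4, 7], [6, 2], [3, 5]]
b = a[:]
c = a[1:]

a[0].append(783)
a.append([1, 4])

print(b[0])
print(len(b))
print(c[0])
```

Key concept: slice with nested mutation.
Step by step:
`a = [[4, 7], [6, 2], [3, 5]]` → a = [[4, 7], [6, 2], [3, 5]]
`b = a[:]` → b = [[4, 7], [6, 2], [3, 5]]
`c = a[1:]` → c = [[6, 2], [3, 5]]
`a[0].append(783)` → a = [[4, 7, 783], [6, 2], [3, 5]]; b = [[4, 7, 783], [6, 2], [3, 5]]
`a.append([1, 4])` → a = [[4, 7, 783], [6, 2], [3, 5], [1, 4]]
`print(b[0])` → prints [4, 7, 783]
`print(len(b))` → prints 3
`print(c[0])` → prints [6, 2]

Answer:
[4, 7, 783]
3
[6, 2]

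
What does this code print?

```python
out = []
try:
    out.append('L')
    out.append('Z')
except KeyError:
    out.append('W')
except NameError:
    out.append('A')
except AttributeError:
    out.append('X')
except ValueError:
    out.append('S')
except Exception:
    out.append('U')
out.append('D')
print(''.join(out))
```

Execution trace: 'L' (try body) → 'Z' (try body, no exception) → 'D' (after the try/except). Output: LZD

Answer: LZD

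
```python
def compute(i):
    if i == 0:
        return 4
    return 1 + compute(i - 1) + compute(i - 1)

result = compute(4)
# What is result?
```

compute(i) = 1 + 2·compute(i-1), compute(0)=4. Closed form: (4+1)·2^4 - 1 = 79.

Answer: 79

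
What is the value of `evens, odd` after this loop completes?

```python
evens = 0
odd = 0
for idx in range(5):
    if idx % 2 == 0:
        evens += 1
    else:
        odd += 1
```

Count evens and odds in range(5)
`evens, odd` takes the values: (0, 0) → (1, 0) → (1, 1) → (2, 1) → (2, 2) → (3, 2)

Answer: 3, 2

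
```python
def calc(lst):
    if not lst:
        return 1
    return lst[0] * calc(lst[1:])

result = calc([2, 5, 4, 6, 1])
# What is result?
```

Product over [2, 5, 4, 6, 1] = 2 * 5 * 4 * 6 * 1 = 240

Answer: 240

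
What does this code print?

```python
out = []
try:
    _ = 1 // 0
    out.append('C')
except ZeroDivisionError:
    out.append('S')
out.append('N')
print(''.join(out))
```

Execution trace: 'S' (except ZeroDivisionError) → 'N' (after the try/except). Output: SN

Answer: SN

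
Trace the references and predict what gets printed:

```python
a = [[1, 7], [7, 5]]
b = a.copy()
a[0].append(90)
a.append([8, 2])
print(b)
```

Key concept: shallow copy with nested lists.
Step by step:
`a = [[1, 7], [7, 5]]` → a = [[1, 7], [7, 5]]
`b = a.copy()` → b = [[1, 7], [7, 5]]
`a[0].append(90)` → a = [[1, 7, 90], [7, 5]]; b = [[1, 7, 90], [7, 5]]
`a.append([8, 2])` → a = [[1, 7, 90], [7, 5], [8, 2]]
`print(b)` → prints [[1, 7, 90], [7, 5]]

Answer: [[1, 7, 90], [7, 5]]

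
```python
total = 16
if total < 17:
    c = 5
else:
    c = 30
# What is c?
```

Trace:
`total = 16` → total = 16
`if total < 17: ...` → total < 17 is True → c = 5
So c = 5

Answer: 5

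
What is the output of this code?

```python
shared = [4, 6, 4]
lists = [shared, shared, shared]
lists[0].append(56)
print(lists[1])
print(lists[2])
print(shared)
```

Key concept: list of same reference.
Step by step:
`shared = [4, 6, 4]` → shared = [4, 6, 4]
`lists = [shared, shared, shared]` → lists = [[4, 6, 4], [4, 6, 4], [4, 6, 4]]
`lists[0].append(56)` → shared = [4, 6, 4, 56]; lists = [[4, 6, 4, 56], [4, 6, 4, 56], [4, 6, 4, 56]]
`print(lists[1])` → prints [4, 6, 4, 56]
`print(lists[2])` → prints [4, 6, 4, 56]
`print(shared)` → prints [4, 6, 4, 56]

Answer:
[4, 6, 4, 56]
[4, 6, 4, 56]
[4, 6, 4, 56]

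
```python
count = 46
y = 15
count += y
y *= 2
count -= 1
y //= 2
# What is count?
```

Trace:
`count = 46` → count = 46
`y = 15` → y = 15
`count += y` → count = 61
`y *= 2` → y = 30
`count -= 1` → count = 60
`y //= 2` → y = 15
So count = 60

Answer: 60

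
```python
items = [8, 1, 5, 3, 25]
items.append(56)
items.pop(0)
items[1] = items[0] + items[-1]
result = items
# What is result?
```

Trace:
`items = [8, 1, 5, 3, 25]` → items = [8, 1, 5, 3, 25]
`items.append(56)` → items = [8, 1, 5, 3, 25, 56]
`items.pop(0)` → items = [1, 5, 3, 25, 56]
`items[1] = items[0] + items[-1]` → items = [1, 57, 3, 25, 56]
`result = items` → result = [1, 57, 3, 25, 56]
So result = [1, 57, 3, 25, 56]

Answer: [1, 57, 3, 25, 56]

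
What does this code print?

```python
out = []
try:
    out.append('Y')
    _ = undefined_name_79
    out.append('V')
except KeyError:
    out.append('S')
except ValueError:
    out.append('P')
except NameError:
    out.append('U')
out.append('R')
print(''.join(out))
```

Execution trace: 'Y' (try body) → 'U' (except NameError) → 'R' (after the try/except). Output: YUR

Answer: YUR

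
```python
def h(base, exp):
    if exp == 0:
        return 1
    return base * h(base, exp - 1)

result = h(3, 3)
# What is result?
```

h(3, 3) = 3 * 3 * 3 = 27

Answer: 27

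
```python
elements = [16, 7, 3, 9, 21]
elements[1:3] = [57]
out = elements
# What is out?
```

Trace:
`elements = [16, 7, 3, 9, 21]` → elements = [16, 7, 3, 9, 21]
`elements[1:3] = [57]` → elements = [16, 57, 9, 21]
`out = elements` → out = [16, 57, 9, 21]
So out = [16, 57, 9, 21]

Answer: [16, 57, 9, 21]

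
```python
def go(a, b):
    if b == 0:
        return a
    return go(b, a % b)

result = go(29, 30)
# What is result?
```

go(29, 30) -> go(30, 29) -> go(29, 1) -> go(1, 0) -> 1

Answer: 1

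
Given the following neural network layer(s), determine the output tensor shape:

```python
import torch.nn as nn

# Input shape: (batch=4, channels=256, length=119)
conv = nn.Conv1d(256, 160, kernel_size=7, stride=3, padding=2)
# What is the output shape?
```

Input: (4, 256, 119) -> Output: (4, 160, 39)

Answer: (4, 160, 39)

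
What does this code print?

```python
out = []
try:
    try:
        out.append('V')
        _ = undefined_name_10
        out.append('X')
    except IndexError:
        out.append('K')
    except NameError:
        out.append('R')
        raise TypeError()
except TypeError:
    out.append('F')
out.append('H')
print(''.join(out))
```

Execution trace: 'V' (inner try body) → 'R' (inner except NameError) → 'F' (outer except TypeError) → 'H' (after the try/except). Output: VRFH

Answer: VRFH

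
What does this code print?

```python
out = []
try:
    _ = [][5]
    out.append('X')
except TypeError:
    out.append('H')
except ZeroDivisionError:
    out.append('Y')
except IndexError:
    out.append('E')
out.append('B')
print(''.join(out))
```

Execution trace: 'E' (except IndexError) → 'B' (after the try/except). Output: EB

Answer: EB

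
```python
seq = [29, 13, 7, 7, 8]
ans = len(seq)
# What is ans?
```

Trace:
`seq = [29, 13, 7, 7, 8]` → seq = [29, 13, 7, 7, 8]
`ans = len(seq)` → ans = 5
So ans = 5

Answer: 5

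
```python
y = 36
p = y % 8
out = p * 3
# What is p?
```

Trace:
`y = 36` → y = 36
`p = y % 8` → p = 4
`out = p * 3` → out = 12
So p = 4

Answer: 4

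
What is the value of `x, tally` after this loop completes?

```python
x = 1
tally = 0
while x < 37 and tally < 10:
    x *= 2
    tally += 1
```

Double until >= 37 or 10 iterations
`x, tally` takes the values: (1, 0) → (2, 0) → (2, 1) → (4, 1) → (4, 2) → (8, 2) → (8, 3) → (16, 3) → (16, 4) → (32, 4) → (32, 5) → (64, 5) → (64, 6)

Answer: 64, 6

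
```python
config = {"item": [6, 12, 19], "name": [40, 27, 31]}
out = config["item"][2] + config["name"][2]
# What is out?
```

Trace:
`config = {"item": [6, 12, 19], "name": [40, 27, 31]}` → config = {'item': [6, 12, 19], 'name': [40, 27, 31]}
`out = config["item"][2] + config["name"][2]` → out = 50
So out = 50

Answer: 50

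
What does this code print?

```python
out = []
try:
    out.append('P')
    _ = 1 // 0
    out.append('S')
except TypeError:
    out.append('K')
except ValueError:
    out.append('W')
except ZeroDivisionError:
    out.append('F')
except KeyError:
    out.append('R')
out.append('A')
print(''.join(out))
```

Execution trace: 'P' (try body) → 'F' (except ZeroDivisionError) → 'A' (after the try/except). Output: PFA

Answer: PFA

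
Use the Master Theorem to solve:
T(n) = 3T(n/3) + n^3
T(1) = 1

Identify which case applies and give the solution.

a=3, b=3, f(n)=n^3. log_3(3) = 1. Since c=3 > 1 and the regularity condition holds (3(n/3)^3 = (3/3^3)n^3 with 3/3^3 < 1), Case 3 applies: T(n) = Θ(f(n)) = O(n^3).

Answer: O(n^3) - Case 3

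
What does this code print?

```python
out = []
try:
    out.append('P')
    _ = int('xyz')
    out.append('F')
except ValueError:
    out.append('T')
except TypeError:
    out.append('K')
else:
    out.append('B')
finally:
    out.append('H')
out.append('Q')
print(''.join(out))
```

Execution trace: 'P' (try body) → 'T' (except ValueError) → 'H' (finally) → 'Q' (after the try/except). Output: PTHQ

Answer: PTHQ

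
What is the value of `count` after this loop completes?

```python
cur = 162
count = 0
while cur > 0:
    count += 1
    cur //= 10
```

Count digits by repeated division by 10
`count` takes the values: 0 → 1 → 2 → 3

Answer: 3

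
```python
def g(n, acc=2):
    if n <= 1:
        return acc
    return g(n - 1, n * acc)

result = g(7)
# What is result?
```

Accumulator trace (n, acc): (7, 2) -> (6, 14) -> (5, 84) -> (4, 420) -> (3, 1680) -> (2, 5040) -> (1, 10080) -> return 10080

Answer: 10080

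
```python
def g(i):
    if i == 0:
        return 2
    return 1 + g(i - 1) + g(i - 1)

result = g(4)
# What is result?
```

g(i) = 1 + 2·g(i-1), g(0)=2. Closed form: (2+1)·2^4 - 1 = 47.

Answer: 47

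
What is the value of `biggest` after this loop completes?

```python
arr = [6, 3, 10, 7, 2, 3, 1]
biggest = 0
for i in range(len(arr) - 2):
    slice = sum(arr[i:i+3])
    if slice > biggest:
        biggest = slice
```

Max sum of 3-element window in [6, 3, 10, 7, 2, 3, 1]
`biggest` takes the values: 0 → 19 → 20

Answer: 20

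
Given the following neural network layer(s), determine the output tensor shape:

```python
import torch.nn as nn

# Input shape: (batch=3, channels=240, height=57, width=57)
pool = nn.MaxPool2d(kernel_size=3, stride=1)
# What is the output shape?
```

Input: (3, 240, 57, 57) -> Output: (3, 240, 55, 55)

Answer: (3, 240, 55, 55)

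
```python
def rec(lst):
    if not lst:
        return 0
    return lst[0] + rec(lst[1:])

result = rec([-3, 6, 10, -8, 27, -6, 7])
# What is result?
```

(-3) + 6 + 10 + (-8) + 27 + (-6) + 7 + 0 = 33

Answer: 33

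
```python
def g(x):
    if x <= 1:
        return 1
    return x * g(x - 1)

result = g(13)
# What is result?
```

g(13) = 13 * 12 * 11 * 10 * 9 * 8 * 7 * 6 * 5 * 4 * 3 * 2 * 1 = 6227020800

Answer: 6227020800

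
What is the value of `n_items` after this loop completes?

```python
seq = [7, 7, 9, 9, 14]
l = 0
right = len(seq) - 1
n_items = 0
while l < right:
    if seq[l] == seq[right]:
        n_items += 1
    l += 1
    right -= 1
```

Count matching pairs from ends
`n_items` takes the values: 0

Answer: 0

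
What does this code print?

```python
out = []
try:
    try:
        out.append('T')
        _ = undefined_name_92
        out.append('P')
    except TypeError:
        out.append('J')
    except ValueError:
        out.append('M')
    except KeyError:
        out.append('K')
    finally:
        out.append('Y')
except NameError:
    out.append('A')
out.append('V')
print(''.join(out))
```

Execution trace: 'T' (try body) → 'Y' (finally) → 'A' (outer except NameError) → 'V' (after the try/except). Output: TYAV

Answer: TYAV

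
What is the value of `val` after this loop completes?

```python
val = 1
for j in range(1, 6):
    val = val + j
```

Start at 1, add 1 through 5
`val` takes the values: 1 → 2 → 4 → 7 → 11 → 16

Answer: 16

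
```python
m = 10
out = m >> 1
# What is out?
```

Trace:
`m = 10` → m = 10
`out = m >> 1` → out = 5
So out = 5

Answer: 5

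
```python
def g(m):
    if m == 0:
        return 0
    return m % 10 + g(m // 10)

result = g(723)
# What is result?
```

Sum of digits of 723: 3 + 2 + 7 = 12

Answer: 12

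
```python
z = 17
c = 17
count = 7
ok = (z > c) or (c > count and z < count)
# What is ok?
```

Trace:
`z = 17` → z = 17
`c = 17` → c = 17
`count = 7` → count = 7
`ok = (z > c) or (c > count and z < count)` → ok = False
So ok = False

Answer: False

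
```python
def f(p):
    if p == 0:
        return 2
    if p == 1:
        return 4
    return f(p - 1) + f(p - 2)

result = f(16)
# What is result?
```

Build up from base cases: f(0)=2, f(1)=4, f(2)=6, f(3)=10, f(4)=16, f(5)=26, f(6)=42, ..., f(16)=5168

Answer: 5168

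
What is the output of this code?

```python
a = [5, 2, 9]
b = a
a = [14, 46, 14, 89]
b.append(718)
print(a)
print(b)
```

Key concept: rebinding vs mutation: a is rebound to a new list, b still points at the original.
Step by step:
`a = [5, 2, 9]` → a = [5, 2, 9]
`b = a` → b = [5, 2, 9] (same object as a)
`a = [14, 46, 14, 89]` → a = [14, 46, 14, 89]
`b.append(718)` → b = [5, 2, 9, 718]
`print(a)` → prints [14, 46, 14, 89]
`print(b)` → prints [5, 2, 9, 718]

Answer:
[14, 46, 14, 89]
[5, 2, 9, 718]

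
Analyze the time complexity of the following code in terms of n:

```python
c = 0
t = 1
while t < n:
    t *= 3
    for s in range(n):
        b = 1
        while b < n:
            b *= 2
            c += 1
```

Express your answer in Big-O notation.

Each loop level contributes: log n × n × log n. Multiplying the contributions gives O(n log² n).

Answer: O(n log² n)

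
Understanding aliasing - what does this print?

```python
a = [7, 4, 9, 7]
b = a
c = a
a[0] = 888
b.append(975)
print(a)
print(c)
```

Key concept: multiple aliases.
Step by step:
`a = [7, 4, 9, 7]` → a = [7, 4, 9, 7]
`b = a` → b = [7, 4, 9, 7] (same object as a)
`c = a` → c = [7, 4, 9, 7] (same object as a, b)
`a[0] = 888` → a = [888, 4, 9, 7] (same object as b, c); b = [888, 4, 9, 7] (same object as a, c); c = [888, 4, 9, 7] (same object as a, b)
`b.append(975)` → a = [888, 4, 9, 7, 975] (same object as b, c); b = [888, 4, 9, 7, 975] (same object as a, c); c = [888, 4, 9, 7, 975] (same object as a, b)
`print(a)` → prints [888, 4, 9, 7, 975]
`print(c)` → prints [888, 4, 9, 7, 975]

Answer:
[888, 4, 9, 7, 975]
[888, 4, 9, 7, 975]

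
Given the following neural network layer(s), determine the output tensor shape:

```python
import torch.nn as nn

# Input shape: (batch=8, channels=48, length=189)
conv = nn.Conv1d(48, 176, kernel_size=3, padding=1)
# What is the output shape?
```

Input: (8, 48, 189) -> Output: (8, 176, 189)

Answer: (8, 176, 189)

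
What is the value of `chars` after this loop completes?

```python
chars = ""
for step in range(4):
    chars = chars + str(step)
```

Concatenate digits 0 to 3
`chars` takes the values: "" → "0" → "01" → "012" → "0123"

Answer: "0123"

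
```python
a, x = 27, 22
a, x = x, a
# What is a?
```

Trace:
`a, x = 27, 22` → a = 27; x = 22
`a, x = x, a` → a = 22; x = 27
So a = 22

Answer: 22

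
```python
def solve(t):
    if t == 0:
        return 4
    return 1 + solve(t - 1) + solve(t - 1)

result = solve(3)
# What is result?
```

solve(t) = 1 + 2·solve(t-1), solve(0)=4. Closed form: (4+1)·2^3 - 1 = 39.

Answer: 39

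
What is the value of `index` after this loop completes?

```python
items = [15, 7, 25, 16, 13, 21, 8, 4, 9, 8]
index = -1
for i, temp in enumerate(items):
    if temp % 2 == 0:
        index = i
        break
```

First even number index in [15, 7, 25, 16, 13, 21, 8, 4, 9, 8]
`index` takes the values: -1 → 3

Answer: 3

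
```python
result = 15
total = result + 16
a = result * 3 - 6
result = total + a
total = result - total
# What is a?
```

Trace:
`result = 15` → result = 15
`total = result + 16` → total = 31
`a = result * 3 - 6` → a = 39
`result = total + a` → result = 70
`total = result - total` → total = 39
So a = 39

Answer: 39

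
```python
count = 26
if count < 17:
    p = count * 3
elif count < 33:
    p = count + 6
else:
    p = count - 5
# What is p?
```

Trace:
`count = 26` → count = 26
`if count < 17: ...` → count < 17 is False, count < 33 is True → p = 32
So p = 32

Answer: 32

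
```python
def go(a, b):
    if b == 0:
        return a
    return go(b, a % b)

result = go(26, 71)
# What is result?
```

go(26, 71) -> go(71, 26) -> go(26, 19) -> go(19, 7) -> go(7, 5) -> go(5, 2) -> go(2, 1) -> go(1, 0) -> 1

Answer: 1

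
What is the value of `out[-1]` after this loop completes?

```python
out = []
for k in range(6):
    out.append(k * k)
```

Last element of squares 0 to 5
`out` takes the values: [] → [0] → [0, 1] → [0, 1, 4] → [0, 1, 4, 9] → [0, 1, 4, 9, 16] → [0, 1, 4, 9, 16, 25]
So `out[-1]` = 25

Answer: 25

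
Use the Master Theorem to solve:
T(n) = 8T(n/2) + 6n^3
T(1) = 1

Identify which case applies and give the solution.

a=8, b=2, f(n)=6n^3. log_2(8) = 3. Since c=3 = 3, Case 2 applies: T(n) = Θ(n^log_b(a) · log n) = O(n^3 log n).

Answer: O(n^3 log n) - Case 2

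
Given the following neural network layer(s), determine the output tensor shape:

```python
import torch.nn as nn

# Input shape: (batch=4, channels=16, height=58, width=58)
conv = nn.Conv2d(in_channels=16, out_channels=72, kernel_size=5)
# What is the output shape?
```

Input: (4, 16, 58, 58) -> Output: (4, 72, 54, 54)

Answer: (4, 72, 54, 54)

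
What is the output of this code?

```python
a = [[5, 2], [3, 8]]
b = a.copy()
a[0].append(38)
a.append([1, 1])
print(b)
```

Key concept: shallow copy with nested lists.
Step by step:
`a = [[5, 2], [3, 8]]` → a = [[5, 2], [3, 8]]
`b = a.copy()` → b = [[5, 2], [3, 8]]
`a[0].append(38)` → a = [[5, 2, 38], [3, 8]]; b = [[5, 2, 38], [3, 8]]
`a.append([1, 1])` → a = [[5, 2, 38], [3, 8], [1, 1]]
`print(b)` → prints [[5, 2, 38], [3, 8]]

Answer: [[5, 2, 38], [3, 8]]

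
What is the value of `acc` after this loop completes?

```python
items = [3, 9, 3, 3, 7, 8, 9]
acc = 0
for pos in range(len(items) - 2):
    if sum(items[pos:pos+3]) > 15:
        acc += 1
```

Count windows with sum > 15
`acc` takes the values: 0 → 1 → 2

Answer: 2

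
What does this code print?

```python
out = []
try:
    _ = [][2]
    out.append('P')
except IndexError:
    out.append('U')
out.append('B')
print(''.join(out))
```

Execution trace: 'U' (except IndexError) → 'B' (after the try/except). Output: UB

Answer: UB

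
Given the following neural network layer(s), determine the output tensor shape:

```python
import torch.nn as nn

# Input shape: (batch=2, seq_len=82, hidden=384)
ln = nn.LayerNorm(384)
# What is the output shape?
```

Input: (2, 82, 384) -> Output: (2, 82, 384)

Answer: (2, 82, 384)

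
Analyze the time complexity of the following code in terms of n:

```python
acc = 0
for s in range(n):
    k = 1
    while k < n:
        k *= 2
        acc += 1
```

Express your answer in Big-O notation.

Each loop level contributes: n × log n. Multiplying the contributions gives O(n log n).

Answer: O(n log n)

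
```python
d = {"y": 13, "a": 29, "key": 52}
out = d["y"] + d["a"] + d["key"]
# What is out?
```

Trace:
`d = {"y": 13, "a": 29, "key": 52}` → d = {'y': 13, 'a': 29, 'key': 52}
`out = d["y"] + d["a"] + d["key"]` → out = 94
So out = 94

Answer: 94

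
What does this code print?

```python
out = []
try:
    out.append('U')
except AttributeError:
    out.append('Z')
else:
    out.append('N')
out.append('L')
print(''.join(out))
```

Execution trace: 'U' (try body, no exception) → 'N' (else) → 'L' (after the try/except). Output: UNL

Answer: UNL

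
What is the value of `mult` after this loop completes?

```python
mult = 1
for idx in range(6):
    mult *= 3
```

3^6 = 729
`mult` takes the values: 1 → 3 → 9 → 27 → 81 → 243 → 729

Answer: 729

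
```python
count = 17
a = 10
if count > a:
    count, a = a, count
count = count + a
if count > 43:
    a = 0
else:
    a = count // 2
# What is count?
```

Trace:
`count = 17` → count = 17
`a = 10` → a = 10
`if count > a: ...` → count > a is True → count = 10; a = 17
`count = count + a` → count = 27
`if count > 43: ...` → count > 43 is False, take else branch → a = 13
So count = 27

Answer: 27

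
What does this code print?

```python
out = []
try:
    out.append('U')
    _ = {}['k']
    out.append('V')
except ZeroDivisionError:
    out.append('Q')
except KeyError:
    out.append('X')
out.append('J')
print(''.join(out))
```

Execution trace: 'U' (try body) → 'X' (except KeyError) → 'J' (after the try/except). Output: UXJ

Answer: UXJ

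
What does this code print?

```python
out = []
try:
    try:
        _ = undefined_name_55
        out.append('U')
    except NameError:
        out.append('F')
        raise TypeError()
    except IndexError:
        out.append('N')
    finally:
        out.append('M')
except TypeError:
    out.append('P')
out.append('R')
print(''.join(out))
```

Execution trace: 'F' (inner except NameError) → 'M' (inner finally) → 'P' (outer except TypeError) → 'R' (after the try/except). Output: FMPR

Answer: FMPR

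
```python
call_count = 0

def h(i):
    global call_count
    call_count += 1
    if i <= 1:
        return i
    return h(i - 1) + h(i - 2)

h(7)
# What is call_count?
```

Calls(i) = 1 + Calls(i-1) + Calls(i-2); Calls(0)=Calls(1)=1. For i=7 this gives 41.

Answer: 41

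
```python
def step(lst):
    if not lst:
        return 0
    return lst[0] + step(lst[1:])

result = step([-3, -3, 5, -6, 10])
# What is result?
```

(-3) + (-3) + 5 + (-6) + 10 + 0 = 3

Answer: 3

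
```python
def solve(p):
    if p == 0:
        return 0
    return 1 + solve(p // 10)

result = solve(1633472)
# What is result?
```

Count of digits of 1633472: 7

Answer: 7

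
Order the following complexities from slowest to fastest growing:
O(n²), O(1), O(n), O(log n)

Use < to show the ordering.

Ordered by growth rate: O(1) < O(log n) < O(n) < O(n²)

Answer: O(1) < O(log n) < O(n) < O(n²)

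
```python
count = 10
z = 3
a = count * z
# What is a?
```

Trace:
`count = 10` → count = 10
`z = 3` → z = 3
`a = count * z` → a = 30
So a = 30

Answer: 30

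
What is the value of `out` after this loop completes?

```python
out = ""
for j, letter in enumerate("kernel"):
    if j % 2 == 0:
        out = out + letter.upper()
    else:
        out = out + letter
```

Uppercase even positions in 'kernel'
`out` takes the values: "" → "K" → "Ke" → "KeR" → "KeRn" → "KeRnE" → "KeRnEl"

Answer: "KeRnEl"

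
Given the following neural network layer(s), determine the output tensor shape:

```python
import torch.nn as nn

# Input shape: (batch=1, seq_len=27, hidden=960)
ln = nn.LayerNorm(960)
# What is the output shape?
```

Input: (1, 27, 960) -> Output: (1, 27, 960)

Answer: (1, 27, 960)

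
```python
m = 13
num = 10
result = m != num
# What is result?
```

Trace:
`m = 13` → m = 13
`num = 10` → num = 10
`result = m != num` → result = True
So result = True

Answer: True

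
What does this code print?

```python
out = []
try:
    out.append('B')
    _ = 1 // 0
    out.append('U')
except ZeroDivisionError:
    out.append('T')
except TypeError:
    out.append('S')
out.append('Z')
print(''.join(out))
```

Execution trace: 'B' (try body) → 'T' (except ZeroDivisionError) → 'Z' (after the try/except). Output: BTZ

Answer: BTZ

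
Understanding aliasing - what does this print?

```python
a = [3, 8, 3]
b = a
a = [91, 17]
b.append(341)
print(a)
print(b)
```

Key concept: rebinding vs mutation: a is rebound to a new list, b still points at the original.
Step by step:
`a = [3, 8, 3]` → a = [3, 8, 3]
`b = a` → b = [3, 8, 3] (same object as a)
`a = [91, 17]` → a = [91, 17]
`b.append(341)` → b = [3, 8, 3, 341]
`print(a)` → prints [91, 17]
`print(b)` → prints [3, 8, 3, 341]

Answer:
[91, 17]
[3, 8, 3, 341]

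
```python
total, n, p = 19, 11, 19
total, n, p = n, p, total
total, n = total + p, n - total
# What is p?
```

Trace:
`total, n, p = 19, 11, 19` → total = 19; n = 11; p = 19
`total, n, p = n, p, total` → total = 11; n = 19; p = 19
`total, n = total + p, n - total` → total = 30; n = 8
So p = 19

Answer: 19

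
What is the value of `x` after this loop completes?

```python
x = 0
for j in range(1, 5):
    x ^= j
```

XOR of 1 to 4
`x` takes the values: 0 → 1 → 3 → 0 → 4

Answer: 4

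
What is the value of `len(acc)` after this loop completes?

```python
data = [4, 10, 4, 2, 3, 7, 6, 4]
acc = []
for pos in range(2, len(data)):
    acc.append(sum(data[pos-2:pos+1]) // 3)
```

Number of 3-element averages
`acc` takes the values: [] → [6] → [6, 5] → [6, 5, 3] → [6, 5, 3, 4] → [6, 5, 3, 4, 5] → [6, 5, 3, 4, 5, 5]
So `len(acc)` = 6

Answer: 6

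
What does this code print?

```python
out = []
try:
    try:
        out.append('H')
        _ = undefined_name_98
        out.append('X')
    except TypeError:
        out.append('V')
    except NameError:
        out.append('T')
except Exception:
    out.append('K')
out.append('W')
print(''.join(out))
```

Execution trace: 'H' (inner try body) → 'T' (inner except NameError) → 'W' (after the try/except). Output: HTW

Answer: HTW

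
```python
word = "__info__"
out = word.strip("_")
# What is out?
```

Trace:
`word = "__info__"` → word = '__info__'
`out = word.strip("_")` → out = 'info'
So out = 'info'

Answer: 'info'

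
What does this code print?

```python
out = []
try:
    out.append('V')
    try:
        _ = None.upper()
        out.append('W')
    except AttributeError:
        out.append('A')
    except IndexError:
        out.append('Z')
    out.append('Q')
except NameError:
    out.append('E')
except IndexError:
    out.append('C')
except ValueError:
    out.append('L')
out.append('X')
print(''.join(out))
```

Execution trace: 'V' (try body) → 'A' (inner except AttributeError) → 'Q' (try body, no exception) → 'X' (after the try/except). Output: VAQX

Answer: VAQX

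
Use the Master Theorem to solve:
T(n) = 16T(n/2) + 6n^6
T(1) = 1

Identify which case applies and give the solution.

a=16, b=2, f(n)=6n^6. log_2(16) = 4. Since c=6 > 4 and the regularity condition holds (16(n/2)^6 = (16/2^6)n^6 with 16/2^6 < 1), Case 3 applies: T(n) = Θ(f(n)) = O(n^6).

Answer: O(n^6) - Case 3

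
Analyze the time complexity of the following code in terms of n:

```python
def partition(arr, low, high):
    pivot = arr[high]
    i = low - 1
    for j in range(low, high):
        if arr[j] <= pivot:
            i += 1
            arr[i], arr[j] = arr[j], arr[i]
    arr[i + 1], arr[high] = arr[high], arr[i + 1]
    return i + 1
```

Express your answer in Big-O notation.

This is Lomuto partition (single pass over [low, high), where n = high - low). Time complexity: O(n).

Answer: O(n)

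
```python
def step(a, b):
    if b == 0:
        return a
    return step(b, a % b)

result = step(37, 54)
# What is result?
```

step(37, 54) -> step(54, 37) -> step(37, 17) -> step(17, 3) -> step(3, 2) -> step(2, 1) -> step(1, 0) -> 1

Answer: 1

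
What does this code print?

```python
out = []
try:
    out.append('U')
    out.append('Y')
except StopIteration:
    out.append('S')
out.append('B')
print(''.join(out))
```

Execution trace: 'U' (try body) → 'Y' (try body, no exception) → 'B' (after the try/except). Output: UYB

Answer: UYB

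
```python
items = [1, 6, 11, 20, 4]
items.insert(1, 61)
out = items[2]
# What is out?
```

Trace:
`items = [1, 6, 11, 20, 4]` → items = [1, 6, 11, 20, 4]
`items.insert(1, 61)` → items = [1, 61, 6, 11, 20, 4]
`out = items[2]` → out = 6
So out = 6

Answer: 6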